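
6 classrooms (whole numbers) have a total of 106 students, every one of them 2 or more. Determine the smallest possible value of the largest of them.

18

The 6 values sum to 106, so their maximum is at least ⌈106/6⌉ = 18.
Achievable: 4 of them at 18 and 2 at 17 total 106.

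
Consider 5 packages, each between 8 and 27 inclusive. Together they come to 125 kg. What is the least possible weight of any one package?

To make one package as small as possible, make the other 4 as large as possible.
The other 4 contribute at most 4 × 27 = 108, leaving at least 125 − 108 = 17.
Since 17 ≥ 8, this is achievable: one at 17 and 4 at 27.

17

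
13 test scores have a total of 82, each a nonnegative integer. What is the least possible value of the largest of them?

Some value must be at least ⌈82/13⌉ = 7, since 13 × 6 = 78 < 82.
Achievable: 4 of them at 7 and 9 at 6 total 82.

7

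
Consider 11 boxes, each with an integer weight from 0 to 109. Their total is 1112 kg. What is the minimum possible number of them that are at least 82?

8

If only k of them are at least 82, the other 11 − k are at most 81, so the total is at most k·109 + (11 − k)·81.
This must reach 1112, so k·109 + (11 − k)·81 ≥ 1112, giving k ≥ 8.
Exactly 8 works: 8 values at 109 and 3 at 81 total 1115; lower one of the high values by 3 (still ≥ 82) to hit 1112.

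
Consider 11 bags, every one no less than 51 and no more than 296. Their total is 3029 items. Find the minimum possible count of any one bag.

Minimizing one value means maximizing the remaining 10.
The other 10 contribute at most 10 × 296 = 2960, leaving at least 3029 − 2960 = 69.
Since 69 ≥ 51, this is achievable: one at 69 and 10 at 296.

69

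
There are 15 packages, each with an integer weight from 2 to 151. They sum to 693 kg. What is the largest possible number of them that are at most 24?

12

Suppose k of them are at most 24. Those contribute at most 24 each and the rest at most 151 each.
So the total is at most 24k + 151(15 − k) = 2265 − 127k. This must still be ≥ 693, so k ≤ 12.
k = 12 is achieved by 12 values at 24 and 3 at 151, total 741; lower one of the 151's by 48 (still > 24) to reach 693.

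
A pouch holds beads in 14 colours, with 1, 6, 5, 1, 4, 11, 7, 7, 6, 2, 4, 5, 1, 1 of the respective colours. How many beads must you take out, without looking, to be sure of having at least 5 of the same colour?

In the worst case you take as many as possible of each colour without reaching 5: 1 + 4 + 4 + 1 + 4 + 4 + 4 + 4 + 4 + 2 + 4 + 4 + 1 + 1 = 42.
The next one must give 5 of some colour, so 42 + 1 = 43.

43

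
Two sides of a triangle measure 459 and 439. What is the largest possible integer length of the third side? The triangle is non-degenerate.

897

The third side must be less than 459 + 439 = 898.
The largest integer below 898 is 897.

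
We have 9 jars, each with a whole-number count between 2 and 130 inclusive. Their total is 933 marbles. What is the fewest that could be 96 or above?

3

If only k of them are at least 96, the other 9 − k are at most 95, so the total is at most k·130 + (9 − k)·95.
This must reach 933, so k·130 + (9 − k)·95 ≥ 933, giving k ≥ 3.
Exactly 3 works: 3 values at 130 and 6 at 95 total 960; lower one of the high values by 27 (still ≥ 96) to hit 933.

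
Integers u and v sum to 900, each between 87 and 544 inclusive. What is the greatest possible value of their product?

202500

For a fixed sum, the product uv is largest when u and v are as close as possible.
Taking u = 450 and v = 450 (both in [87, 544]) gives uv = 202500.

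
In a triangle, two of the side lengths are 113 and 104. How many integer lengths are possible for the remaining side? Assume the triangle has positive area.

The triangle inequality gives |113 − 104| < c < 113 + 104, i.e. 9 < c < 217.
So c can be any integer from 10 to 216: 207 values.

207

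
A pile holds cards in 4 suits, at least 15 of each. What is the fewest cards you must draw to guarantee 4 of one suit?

You could draw 3 of every suit without reaching 4 of any — 12 in all.
One more forces 4 of some suit, so 12 + 1 = 13.

13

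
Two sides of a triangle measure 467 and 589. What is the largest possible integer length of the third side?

The third side must be less than 467 + 589 = 1056.
The largest integer below 1056 is 1055.

1055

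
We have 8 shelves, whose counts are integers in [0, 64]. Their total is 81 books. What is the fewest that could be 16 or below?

4

If only k of them are at most 16, the other 8 − k are at least 17, so the total is at least (8 − k)·17 + k·0.
This is ≤ 81, so (8 − k)·17 + 0k ≤ 81, which gives k ≥ 4.
Exactly 4 works: 4 values at 0 and 4 at 17 total 68; raise one of the low values by 13 (still ≤ 16) to hit 81.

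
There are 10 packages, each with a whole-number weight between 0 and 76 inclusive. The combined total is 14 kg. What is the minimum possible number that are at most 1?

3

Each value above 1 is at least 2, contributing at least 2 − 0 = 2 above the floor 0.
The sum exceeds the floor total 0 by 14, so at most ⌊14/2⌋ = 7 exceed 1, and at least 3 are ≤ 1.
Exactly 3 works: 3 values at 0 and 7 at 2 total 14.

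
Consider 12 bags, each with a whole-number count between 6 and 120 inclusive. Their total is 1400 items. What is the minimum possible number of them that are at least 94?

11

Suppose at most 12 − j of them reach 94; then j values are ≤ 93 and the rest ≤ 120.
The total is then ≤ 93·j + 120·(12 − j) = 1440 − 27j. For this to be ≥ 1400 we need j ≤ 1, so at least 12 − 1 = 11 must reach 94.
Exactly 11 works: 11 values at 120 and 1 at 93 total 1413; lower one of the high values by 13 (still ≥ 94) to hit 1400.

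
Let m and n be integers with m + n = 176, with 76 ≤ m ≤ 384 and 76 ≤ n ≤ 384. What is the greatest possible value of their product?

With m + n fixed, mn peaks when the two are closest together.
Taking m = 88 and n = 88 (both in [76, 384]) gives mn = 7744.

7744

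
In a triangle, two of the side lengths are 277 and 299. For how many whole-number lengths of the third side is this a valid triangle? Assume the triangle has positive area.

The triangle inequality gives |277 − 299| < c < 277 + 299, i.e. 22 < c < 576.
So c can be any integer from 23 to 575: 553 values.

553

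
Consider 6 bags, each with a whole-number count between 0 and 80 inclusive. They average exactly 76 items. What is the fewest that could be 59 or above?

5

The total is 6 × 76 = 456.
Suppose at most 6 − j of them reach 59; then j values are ≤ 58 and the rest ≤ 80.
The total is then ≤ 58·j + 80·(6 − j) = 480 − 22j. For this to be ≥ 456 we need j ≤ 1, so at least 6 − 1 = 5 must reach 59.
Exactly 5 works: 5 values at 80 and 1 at 58 total 458; lower one of the high values by 2 (still ≥ 59) to hit 456.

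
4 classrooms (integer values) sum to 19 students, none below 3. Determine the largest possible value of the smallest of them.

The 4 values sum to 19, so their minimum is at most ⌊19/4⌋ = 4.
Taking 1 copy of 4 and 3 copies of 5 gives exactly 19, so 4 is attained.

4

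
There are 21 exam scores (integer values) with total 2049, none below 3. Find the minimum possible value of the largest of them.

Some value must be at least ⌈2049/21⌉ = 98, since 21 × 97 = 2037 < 2049.
Achievable: 12 of them at 98 and 9 at 97 total 2049.

98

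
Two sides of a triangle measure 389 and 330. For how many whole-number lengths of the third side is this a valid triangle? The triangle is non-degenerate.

The triangle inequality gives |389 − 330| < c < 389 + 330, i.e. 59 < c < 719.
So c can be any integer from 60 to 718: 659 values.

659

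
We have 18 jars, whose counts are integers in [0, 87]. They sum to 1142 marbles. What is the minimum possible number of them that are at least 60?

Each value short of 60 is at most 59, costing at least 87 − 59 = 28 against the maximum total of 1566.
We can afford to lose at most 1566 − 1142 = 424, so at most ⌊424/28⌋ = 15 fall short, and at least 3 are ≥ 60.
Exactly 3 works: 3 values at 87 and 15 at 59 total 1146; lower one of the high values by 4 (still ≥ 60) to hit 1142.

3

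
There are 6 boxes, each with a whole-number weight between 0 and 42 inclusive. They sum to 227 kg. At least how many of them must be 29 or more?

If only k of them are at least 29, the other 6 − k are at most 28, so the total is at most k·42 + (6 − k)·28.
This must reach 227, so k·42 + (6 − k)·28 ≥ 227, giving k ≥ 5.
Exactly 5 works: 5 values at 42 and 1 at 28 total 238; lower one of the high values by 11 (still ≥ 29) to hit 227.

5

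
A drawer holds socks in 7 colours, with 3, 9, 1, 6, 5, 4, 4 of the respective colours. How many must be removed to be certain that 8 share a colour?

31

In the worst case you take as many as possible of each colour without reaching 8: 3 + 7 + 1 + 6 + 5 + 4 + 4 = 30.
The next one must give 8 of some colour, so 30 + 1 = 31.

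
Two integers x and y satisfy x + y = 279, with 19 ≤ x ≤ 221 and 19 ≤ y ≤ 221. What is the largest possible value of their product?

With x + y fixed, xy peaks when the two are closest together.
Taking x = 139 and y = 140 (both in [19, 221]) gives xy = 19460.

19460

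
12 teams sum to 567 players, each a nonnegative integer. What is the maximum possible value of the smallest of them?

47

The 12 values sum to 567, so their minimum is at most ⌊567/12⌋ = 47.
Taking 9 copies of 47 and 3 copies of 48 gives exactly 567, so 47 is attained.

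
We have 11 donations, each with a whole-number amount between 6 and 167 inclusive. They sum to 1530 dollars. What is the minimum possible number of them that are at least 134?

Suppose at most 11 − j of them reach 134; then j values are ≤ 133 and the rest ≤ 167.
The total is then ≤ 133·j + 167·(11 − j) = 1837 − 34j. For this to be ≥ 1530 we need j ≤ 9, so at least 11 − 9 = 2 must reach 134.
Exactly 2 works: 2 values at 167 and 9 at 133 total 1531; lower one of the high values by 1 (still ≥ 134) to hit 1530.

2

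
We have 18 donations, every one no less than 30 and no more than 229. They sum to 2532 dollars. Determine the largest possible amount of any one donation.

Maximizing one value means minimizing the remaining 17.
The other 17 contribute at least 17 × 30 = 510, leaving at most 2532 − 510 = 2022.
But each donation is capped at 229, so the maximum is 229.
Achievable: one at 229 and the other 17 totalling 2303, which fits since 17 × 30 ≤ 2303 ≤ 17 × 229.

229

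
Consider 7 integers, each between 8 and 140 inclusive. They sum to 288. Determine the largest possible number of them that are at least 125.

Suppose k of them are at least 125. Those contribute at least 125 each and the other 7 − k at least 8 each.
So the total is at least 125k + 8(7 − k) = 56 + 117k. This must be ≤ 288, giving k ≤ 1.
k = 1 is achieved by 1 value at 125 and 6 at 8, total 173; add 115 to one value (staying below 125) to reach 288.

1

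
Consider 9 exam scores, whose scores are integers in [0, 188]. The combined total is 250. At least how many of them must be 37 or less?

3

Each value above 37 is at least 38, contributing at least 38 − 0 = 38 above the floor 0.
The sum exceeds the floor total 0 by 250, so at most ⌊250/38⌋ = 6 exceed 37, and at least 3 are ≤ 37.
Exactly 3 works: 3 values at 0 and 6 at 38 total 228; raise one of the low values by 22 (still ≤ 37) to hit 250.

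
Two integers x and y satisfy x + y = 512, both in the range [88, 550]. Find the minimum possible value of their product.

37312

For a fixed sum, xy is smallest when x and y are as far apart as possible.
The extreme feasible split is x = 88, y = 424, giving xy = 37312.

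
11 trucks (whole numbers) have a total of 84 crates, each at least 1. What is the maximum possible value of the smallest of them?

7

The average is 84/11 < 8, so some value is ≤ 7.
Achievable: 4 of them at 7 and 7 at 8 total 84.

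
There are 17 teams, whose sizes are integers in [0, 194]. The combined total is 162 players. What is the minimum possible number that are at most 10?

Each value above 10 is at least 11, contributing at least 11 − 0 = 11 above the floor 0.
The sum exceeds the floor total 0 by 162, so at most ⌊162/11⌋ = 14 exceed 10, and at least 3 are ≤ 10.
Exactly 3 works: 3 values at 0 and 14 at 11 total 154; raise one of the low values by 8 (still ≤ 10) to hit 162.

3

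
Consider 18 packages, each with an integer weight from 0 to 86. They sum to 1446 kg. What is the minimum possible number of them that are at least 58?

15

If only k of them are at least 58, the other 18 − k are at most 57, so the total is at most k·86 + (18 − k)·57.
This must reach 1446, so k·86 + (18 − k)·57 ≥ 1446, giving k ≥ 15.
Exactly 15 works: 15 values at 86 and 3 at 57 total 1461; lower one of the high values by 15 (still ≥ 58) to hit 1446.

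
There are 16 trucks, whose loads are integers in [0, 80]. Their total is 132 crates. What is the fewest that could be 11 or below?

5

Each value above 11 is at least 12, contributing at least 12 − 0 = 12 above the floor 0.
The sum exceeds the floor total 0 by 132, so at most ⌊132/12⌋ = 11 exceed 11, and at least 5 are ≤ 11.
Exactly 5 works: 5 values at 0 and 11 at 12 total 132.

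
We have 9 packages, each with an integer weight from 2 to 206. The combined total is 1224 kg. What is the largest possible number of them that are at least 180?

6

With k values at 180 or above and the rest at least 2, the sum is at least 18 + 178k.
Since the sum is 1224, we need 178k ≤ 1206, i.e. k ≤ 6.
k = 6 is achieved by 6 values at 180 and 3 at 2, total 1086; add 138 to one value (staying below 180) to reach 1224.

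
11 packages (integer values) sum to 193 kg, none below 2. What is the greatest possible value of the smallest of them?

17

If every one of the 11 were at least 18, the total would be at least 11 × 18 = 198 > 193.
Equality holds with 5 values of 17 and 6 values of 18.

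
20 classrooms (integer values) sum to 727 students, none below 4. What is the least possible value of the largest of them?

37

Some value must be at least ⌈727/20⌉ = 37, since 20 × 36 = 720 < 727.
Equality holds with 7 values of 37 and 13 values of 36.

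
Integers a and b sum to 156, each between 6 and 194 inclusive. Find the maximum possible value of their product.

6084

With a + b fixed, ab peaks when the two are closest together.
Taking a = 78 and b = 78 (both in [6, 194]) gives ab = 6084.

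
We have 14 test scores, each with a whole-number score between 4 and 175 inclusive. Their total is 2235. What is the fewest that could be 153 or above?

5

Suppose at most 14 − j of them reach 153; then j values are ≤ 152 and the rest ≤ 175.
The total is then ≤ 152·j + 175·(14 − j) = 2450 − 23j. For this to be ≥ 2235 we need j ≤ 9, so at least 14 − 9 = 5 must reach 153.
Exactly 5 works: 5 values at 175 and 9 at 152 total 2243; lower one of the high values by 8 (still ≥ 153) to hit 2235.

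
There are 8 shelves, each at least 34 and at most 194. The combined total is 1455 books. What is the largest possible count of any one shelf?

Maximizing one value means minimizing the remaining 7.
The other 7 contribute at least 7 × 34 = 238, leaving at most 1455 − 238 = 1217.
But each shelf is capped at 194, so the maximum is 194.
Achievable: one at 194 and the other 7 totalling 1261, which fits since 7 × 34 ≤ 1261 ≤ 7 × 194.

194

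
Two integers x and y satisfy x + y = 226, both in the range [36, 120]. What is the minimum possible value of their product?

For a fixed sum, xy is smallest when x and y are as far apart as possible.
At the endpoint x = 106, y = 226 − 106 = 120, so xy = 106 × 120 = 12720.

12720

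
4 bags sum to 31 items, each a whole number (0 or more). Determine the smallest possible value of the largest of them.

The 4 values sum to 31, so their maximum is at least ⌈31/4⌉ = 8.
Achievable: 3 of them at 8 and 1 at 7 total 31.

8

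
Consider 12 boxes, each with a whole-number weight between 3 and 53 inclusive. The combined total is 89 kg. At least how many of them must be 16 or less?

If only k of them are at most 16, the other 12 − k are at least 17, so the total is at least (12 − k)·17 + k·3.
This is ≤ 89, so (12 − k)·17 + 3k ≤ 89, which gives k ≥ 9.
Exactly 9 works: 9 values at 3 and 3 at 17 total 78; raise one of the low values by 11 (still ≤ 16) to hit 89.

9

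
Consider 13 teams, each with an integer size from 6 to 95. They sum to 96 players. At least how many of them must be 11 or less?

Let j be the number exceeding 11. Then the total is ≥ 12·j + 6·(13 − j) = 78 + 6j.
So 6j ≤ 18 and j ≤ 3; hence at least 13 − 3 = 10 are ≤ 11.
Exactly 10 works: 10 values at 6 and 3 at 12 total 96.

10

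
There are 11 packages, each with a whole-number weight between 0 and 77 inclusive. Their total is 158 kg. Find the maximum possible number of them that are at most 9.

Each value at 9 or below falls at least 77 − 9 = 68 short of the ceiling 77.
The ceiling total is 11 × 77 = 847, and we need 158, so at most ⌊(847 − 158)/68⌋ = 10 can be that low.
k = 10 is achieved by 10 values at 9 and 1 at 77, total 167; lower one of the 77's by 9 (still > 9) to reach 158.

10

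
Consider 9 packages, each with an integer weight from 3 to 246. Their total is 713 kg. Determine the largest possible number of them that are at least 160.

4

Suppose k of them are at least 160. Those contribute at least 160 each and the other 9 − k at least 3 each.
So the total is at least 160k + 3(9 − k) = 27 + 157k. This must be ≤ 713, giving k ≤ 4.
k = 4 is achieved by 4 values at 160 and 5 at 3, total 655; add 58 to one value (staying below 160) to reach 713.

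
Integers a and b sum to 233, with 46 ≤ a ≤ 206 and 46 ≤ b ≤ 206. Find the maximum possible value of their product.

13572

With a + b fixed, ab peaks when the two are closest together.
Taking a = 116 and b = 117 (both in [46, 206]) gives ab = 13572.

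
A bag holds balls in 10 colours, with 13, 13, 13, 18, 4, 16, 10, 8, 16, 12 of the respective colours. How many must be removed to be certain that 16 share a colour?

119

In the worst case you take as many as possible of each colour without reaching 16: 13 + 13 + 13 + 15 + 4 + 15 + 10 + 8 + 15 + 12 = 118.
The next one must give 16 of some colour, so 118 + 1 = 119.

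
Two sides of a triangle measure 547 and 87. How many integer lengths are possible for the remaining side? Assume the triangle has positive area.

173

The triangle inequality gives |547 − 87| < c < 547 + 87, i.e. 460 < c < 634.
So c can be any integer from 461 to 633: 173 values.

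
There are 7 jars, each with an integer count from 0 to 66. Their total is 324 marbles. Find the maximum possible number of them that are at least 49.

Suppose k of them are at least 49. Those contribute at least 49 each and the other 7 − k at least 0 each.
So the total is at least 49k + 0(7 − k) = 0 + 49k. This must be ≤ 324, giving k ≤ 6.
k = 6 is achieved by 6 values at 49 and 1 at 0, total 294; add 30 to one value (staying below 49) to reach 324.

6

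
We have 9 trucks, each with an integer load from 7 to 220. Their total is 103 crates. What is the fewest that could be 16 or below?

5

If only k of them are at most 16, the other 9 − k are at least 17, so the total is at least (9 − k)·17 + k·7.
This is ≤ 103, so (9 − k)·17 + 7k ≤ 103, which gives k ≥ 5.
Exactly 5 works: 5 values at 7 and 4 at 17 total 103.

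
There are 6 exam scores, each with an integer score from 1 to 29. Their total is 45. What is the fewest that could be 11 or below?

3

Each value above 11 is at least 12, contributing at least 12 − 1 = 11 above the floor 1.
The sum exceeds the floor total 6 by 39, so at most ⌊39/11⌋ = 3 exceed 11, and at least 3 are ≤ 11.
Exactly 3 works: 3 values at 1 and 3 at 12 total 39; raise one of the low values by 6 (still ≤ 11) to hit 45.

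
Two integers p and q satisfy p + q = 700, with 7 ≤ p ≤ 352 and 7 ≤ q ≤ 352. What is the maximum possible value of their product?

122500

With p + q fixed, pq peaks when the two are closest together.
Taking p = 350 and q = 350 (both in [7, 352]) gives pq = 122500.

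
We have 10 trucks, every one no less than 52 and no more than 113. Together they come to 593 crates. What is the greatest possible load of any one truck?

To make one truck as large as possible, make the other 9 as small as possible.
The other 9 contribute at least 9 × 52 = 468, leaving at most 593 − 468 = 125.
But each truck is capped at 113, so the maximum is 113.
Achievable: one at 113 and the other 9 totalling 480, which fits since 9 × 52 ≤ 480 ≤ 9 × 113.

113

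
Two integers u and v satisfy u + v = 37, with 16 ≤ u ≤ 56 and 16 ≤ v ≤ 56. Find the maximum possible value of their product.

342

uv = u(37 − u) is maximized when u is as near 37/2 as the bounds allow.
Taking u = 18 and v = 19 (both in [16, 56]) gives uv = 342.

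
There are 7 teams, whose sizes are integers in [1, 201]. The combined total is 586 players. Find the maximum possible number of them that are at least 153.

3

Suppose k of them are at least 153. Those contribute at least 153 each and the other 7 − k at least 1 each.
So the total is at least 153k + 1(7 − k) = 7 + 152k. This must be ≤ 586, giving k ≤ 3.
k = 3 is achieved by 3 values at 153 and 4 at 1, total 463; add 123 to one value (staying below 153) to reach 586.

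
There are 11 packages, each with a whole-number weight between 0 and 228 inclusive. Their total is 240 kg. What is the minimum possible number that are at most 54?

7

Each value above 54 is at least 55, contributing at least 55 − 0 = 55 above the floor 0.
The sum exceeds the floor total 0 by 240, so at most ⌊240/55⌋ = 4 exceed 54, and at least 7 are ≤ 54.
Exactly 7 works: 7 values at 0 and 4 at 55 total 220; raise one of the low values by 20 (still ≤ 54) to hit 240.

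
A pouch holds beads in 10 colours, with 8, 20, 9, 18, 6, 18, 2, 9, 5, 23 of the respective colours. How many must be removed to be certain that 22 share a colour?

In the worst case you take as many as possible of each colour without reaching 22: 8 + 20 + 9 + 18 + 6 + 18 + 2 + 9 + 5 + 21 = 116.
The next one must give 22 of some colour, so 116 + 1 = 117.

117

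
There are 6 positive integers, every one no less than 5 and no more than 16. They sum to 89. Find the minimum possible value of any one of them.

9

Minimizing one value means maximizing the remaining 5.
The other 5 contribute at most 5 × 16 = 80, leaving at least 89 − 80 = 9.
Since 9 ≥ 5, this is achievable: one at 9 and 5 at 16.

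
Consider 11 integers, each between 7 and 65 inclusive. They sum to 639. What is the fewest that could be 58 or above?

2

Each value short of 58 is at most 57, costing at least 65 − 57 = 8 against the maximum total of 715.
We can afford to lose at most 715 − 639 = 76, so at most ⌊76/8⌋ = 9 fall short, and at least 2 are ≥ 58.
Exactly 2 works: 2 values at 65 and 9 at 57 total 643; lower one of the high values by 4 (still ≥ 58) to hit 639.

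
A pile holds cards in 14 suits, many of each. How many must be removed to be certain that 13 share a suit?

169

You could draw 12 of every suit without reaching 13 of any — 168 in all.
One more forces 13 of some suit, so 168 + 1 = 169.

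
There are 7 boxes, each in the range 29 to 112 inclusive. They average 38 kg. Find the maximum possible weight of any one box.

To make one box as large as possible, make the other 6 as small as possible.
The total is 7 × 38 = 266.
The other 6 contribute at least 6 × 29 = 174, leaving at most 266 − 174 = 92.
Since 92 ≤ 112, this is achievable: one at 92 and 6 at 29.

92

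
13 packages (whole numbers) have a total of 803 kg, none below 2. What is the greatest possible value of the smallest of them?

If every one of the 13 were at least 62, the total would be at least 13 × 62 = 806 > 803.
Equality holds with 3 values of 61 and 10 values of 62.

61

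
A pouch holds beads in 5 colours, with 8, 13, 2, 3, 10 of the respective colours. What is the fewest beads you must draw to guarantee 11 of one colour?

34

In the worst case you take as many as possible of each colour without reaching 11: 8 + 10 + 2 + 3 + 10 = 33.
The next one must give 11 of some colour, so 33 + 1 = 34.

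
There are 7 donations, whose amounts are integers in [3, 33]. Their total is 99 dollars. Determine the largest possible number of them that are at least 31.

If k of the values are ≥ 31, the total is ≥ 31k + 3(7 − k).
Setting 31k + 3(7 − k) ≤ 99 gives 28k ≤ 78, so k ≤ 2.
k = 2 is achieved by 2 values at 31 and 5 at 3, total 77; add 22 to one value (staying below 31) to reach 99.

2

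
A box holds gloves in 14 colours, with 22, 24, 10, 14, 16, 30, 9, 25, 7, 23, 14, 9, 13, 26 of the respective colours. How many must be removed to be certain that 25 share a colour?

In the worst case you take as many as possible of each colour without reaching 25: 22 + 24 + 10 + 14 + 16 + 24 + 9 + 24 + 7 + 23 + 14 + 9 + 13 + 24 = 233.
The next one must give 25 of some colour, so 233 + 1 = 234.

234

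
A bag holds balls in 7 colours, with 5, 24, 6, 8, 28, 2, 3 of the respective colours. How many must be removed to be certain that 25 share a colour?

73

In the worst case you take as many as possible of each colour without reaching 25: 5 + 24 + 6 + 8 + 24 + 2 + 3 = 72.
The next one must give 25 of some colour, so 72 + 1 = 73.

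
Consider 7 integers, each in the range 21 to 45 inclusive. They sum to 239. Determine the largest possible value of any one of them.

Maximizing one value means minimizing the remaining 6.
The other 6 contribute at least 6 × 21 = 126, leaving at most 239 − 126 = 113.
But each integer is capped at 45, so the maximum is 45.
Achievable: one at 45 and the other 6 totalling 194, which fits since 6 × 21 ≤ 194 ≤ 6 × 45.

45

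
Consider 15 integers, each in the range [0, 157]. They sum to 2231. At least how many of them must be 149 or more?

Suppose at most 15 − j of them reach 149; then j values are ≤ 148 and the rest ≤ 157.
The total is then ≤ 148·j + 157·(15 − j) = 2355 − 9j. For this to be ≥ 2231 we need j ≤ 13, so at least 15 − 13 = 2 must reach 149.
Exactly 2 works: 2 values at 157 and 13 at 148 total 2238; lower one of the high values by 7 (still ≥ 149) to hit 2231.

2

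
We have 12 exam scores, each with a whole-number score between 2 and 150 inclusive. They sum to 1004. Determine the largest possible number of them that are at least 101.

If k of the values are ≥ 101, the total is ≥ 101k + 2(12 − k).
Setting 101k + 2(12 − k) ≤ 1004 gives 99k ≤ 980, so k ≤ 9.
k = 9 is achieved by 9 values at 101 and 3 at 2, total 915; add 89 to one value (staying below 101) to reach 1004.

9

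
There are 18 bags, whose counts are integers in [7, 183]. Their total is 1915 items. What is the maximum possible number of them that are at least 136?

13

With k values at 136 or above and the rest at least 7, the sum is at least 126 + 129k.
Since the sum is 1915, we need 129k ≤ 1789, i.e. k ≤ 13.
k = 13 is achieved by 13 values at 136 and 5 at 7, total 1803; add 112 to one value (staying below 136) to reach 1915.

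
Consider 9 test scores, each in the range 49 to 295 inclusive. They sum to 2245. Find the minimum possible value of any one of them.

49

Minimizing one value means maximizing the remaining 8.
The other 8 can take up 8 × 295 = 2360 ≥ 2245 − 49, so one score can sit at its floor of 49.
Achievable: one at 49 and the other 8 totalling 2196, which fits since 8 × 49 ≤ 2196 ≤ 8 × 295.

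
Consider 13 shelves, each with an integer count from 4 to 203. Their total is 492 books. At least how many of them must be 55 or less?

Let j be the number exceeding 55. Then the total is ≥ 56·j + 4·(13 − j) = 52 + 52j.
So 52j ≤ 440 and j ≤ 8; hence at least 13 − 8 = 5 are ≤ 55.
Exactly 5 works: 5 values at 4 and 8 at 56 total 468; raise one of the low values by 24 (still ≤ 55) to hit 492.

5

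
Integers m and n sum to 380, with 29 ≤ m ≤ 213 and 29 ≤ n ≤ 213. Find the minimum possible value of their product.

Since m + n is fixed, pushing one of them to its bound minimizes the product.
At the endpoint m = 167, n = 380 − 167 = 213, so mn = 167 × 213 = 35571.

35571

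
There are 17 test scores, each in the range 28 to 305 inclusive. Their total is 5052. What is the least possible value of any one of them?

Minimizing one value means maximizing the remaining 16.
The other 16 contribute at most 16 × 305 = 4880, leaving at least 5052 − 4880 = 172.
Since 172 ≥ 28, this is achievable: one at 172 and 16 at 305.

172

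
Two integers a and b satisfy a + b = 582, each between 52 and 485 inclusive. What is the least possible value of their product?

Since a + b is fixed, pushing one of them to its bound minimizes the product.
The extreme feasible split is a = 97, b = 485, giving ab = 47045.

47045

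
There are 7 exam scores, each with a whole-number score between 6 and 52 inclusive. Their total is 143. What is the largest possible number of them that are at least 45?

2

Suppose k of them are at least 45. Those contribute at least 45 each and the other 7 − k at least 6 each.
So the total is at least 45k + 6(7 − k) = 42 + 39k. This must be ≤ 143, giving k ≤ 2.
k = 2 is achieved by 2 values at 45 and 5 at 6, total 120; add 23 to one value (staying below 45) to reach 143.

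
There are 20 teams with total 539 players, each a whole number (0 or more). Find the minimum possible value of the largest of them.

The 20 values sum to 539, so their maximum is at least ⌈539/20⌉ = 27.
Equality holds with 19 values of 27 and 1 value of 26.

27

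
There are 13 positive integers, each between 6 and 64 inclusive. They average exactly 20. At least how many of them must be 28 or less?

The total is 13 × 20 = 260.
Each value above 28 is at least 29, contributing at least 29 − 6 = 23 above the floor 6.
The sum exceeds the floor total 78 by 182, so at most ⌊182/23⌋ = 7 exceed 28, and at least 6 are ≤ 28.
Exactly 6 works: 6 values at 6 and 7 at 29 total 239; raise one of the low values by 21 (still ≤ 28) to hit 260.

6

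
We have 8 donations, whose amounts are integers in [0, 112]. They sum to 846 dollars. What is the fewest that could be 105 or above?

2

If only k of them are at least 105, the other 8 − k are at most 104, so the total is at most k·112 + (8 − k)·104.
This must reach 846, so k·112 + (8 − k)·104 ≥ 846, giving k ≥ 2.
Exactly 2 works: 2 values at 112 and 6 at 104 total 848; lower one of the high values by 2 (still ≥ 105) to hit 846.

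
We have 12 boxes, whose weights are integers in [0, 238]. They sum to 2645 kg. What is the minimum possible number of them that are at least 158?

10

If only k of them are at least 158, the other 12 − k are at most 157, so the total is at most k·238 + (12 − k)·157.
This must reach 2645, so k·238 + (12 − k)·157 ≥ 2645, giving k ≥ 10.
Exactly 10 works: 10 values at 238 and 2 at 157 total 2694; lower one of the high values by 49 (still ≥ 158) to hit 2645.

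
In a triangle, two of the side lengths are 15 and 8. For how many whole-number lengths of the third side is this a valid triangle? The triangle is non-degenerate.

15

The triangle inequality gives |15 − 8| < c < 15 + 8, i.e. 7 < c < 23.
So c can be any integer from 8 to 22: 15 values.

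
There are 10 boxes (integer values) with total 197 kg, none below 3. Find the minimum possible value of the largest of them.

The 10 values sum to 197, so their maximum is at least ⌈197/10⌉ = 20.
Equality holds with 7 values of 20 and 3 values of 19.

20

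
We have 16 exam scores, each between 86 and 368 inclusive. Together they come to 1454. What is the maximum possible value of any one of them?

Maximizing one value means minimizing the remaining 15.
The other 15 contribute at least 15 × 86 = 1290, leaving at most 1454 − 1290 = 164.
Since 164 ≤ 368, this is achievable: one at 164 and 15 at 86.

164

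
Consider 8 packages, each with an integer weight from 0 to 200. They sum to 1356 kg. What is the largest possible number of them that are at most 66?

Suppose k of them are at most 66. Those contribute at most 66 each and the rest at most 200 each.
So the total is at most 66k + 200(8 − k) = 1600 − 134k. This must still be ≥ 1356, so k ≤ 1.
k = 1 is achieved by 1 value at 66 and 7 at 200, total 1466; lower one of the 200's by 110 (still > 66) to reach 1356.

1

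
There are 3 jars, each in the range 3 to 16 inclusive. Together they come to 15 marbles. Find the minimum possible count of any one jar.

To make one jar as small as possible, make the other 2 as large as possible.
The other 2 can take up 2 × 16 = 32 ≥ 15 − 3, so one jar can sit at its floor of 3.
Achievable: one at 3 and the other 2 totalling 12, which fits since 2 × 3 ≤ 12 ≤ 2 × 16.

3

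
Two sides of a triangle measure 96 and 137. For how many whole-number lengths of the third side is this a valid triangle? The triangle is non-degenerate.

The triangle inequality gives |96 − 137| < c < 96 + 137, i.e. 41 < c < 233.
So c can be any integer from 42 to 232: 191 values.

191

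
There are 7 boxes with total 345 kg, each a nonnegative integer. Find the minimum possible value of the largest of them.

50

The 7 values sum to 345, so their maximum is at least ⌈345/7⌉ = 50.
Achievable: 2 of them at 50 and 5 at 49 total 345.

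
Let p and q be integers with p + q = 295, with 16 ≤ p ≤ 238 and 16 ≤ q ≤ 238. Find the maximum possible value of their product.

21756

pq = p(295 − p) is maximized when p is as near 295/2 as the bounds allow.
Taking p = 147 and q = 148 (both in [16, 238]) gives pq = 21756.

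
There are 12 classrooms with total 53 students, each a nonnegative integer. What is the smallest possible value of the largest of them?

5

Some value must be at least ⌈53/12⌉ = 5, since 12 × 4 = 48 < 53.
Achievable: 5 of them at 5 and 7 at 4 total 53.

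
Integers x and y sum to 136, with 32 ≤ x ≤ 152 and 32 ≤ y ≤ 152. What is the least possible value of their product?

3328

xy = x(136 − x) is concave in x, so over [32, 104] it is minimized at an endpoint.
At the endpoint x = 32, y = 136 − 32 = 104, so xy = 32 × 104 = 3328.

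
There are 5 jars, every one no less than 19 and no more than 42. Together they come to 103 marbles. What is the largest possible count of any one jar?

27

Maximizing one value means minimizing the remaining 4.
The other 4 contribute at least 4 × 19 = 76, leaving at most 103 − 76 = 27.
Since 27 ≤ 42, this is achievable: one at 27 and 4 at 19.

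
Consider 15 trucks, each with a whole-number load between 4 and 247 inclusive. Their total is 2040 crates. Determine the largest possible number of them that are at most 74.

Each value at 74 or below falls at least 247 − 74 = 173 short of the ceiling 247.
The ceiling total is 15 × 247 = 3705, and we need 2040, so at most ⌊(3705 − 2040)/173⌋ = 9 can be that low.
k = 9 is achieved by 9 values at 74 and 6 at 247, total 2148; lower one of the 247's by 108 (still > 74) to reach 2040.

9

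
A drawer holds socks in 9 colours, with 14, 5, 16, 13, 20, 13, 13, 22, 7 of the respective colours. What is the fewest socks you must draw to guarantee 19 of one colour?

In the worst case you take as many as possible of each colour without reaching 19: 14 + 5 + 16 + 13 + 18 + 13 + 13 + 18 + 7 = 117.
The next one must give 19 of some colour, so 117 + 1 = 118.

118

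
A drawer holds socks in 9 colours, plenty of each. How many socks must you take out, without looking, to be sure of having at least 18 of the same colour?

154

You could draw 17 of every colour without reaching 18 of any — 153 in all.
One more forces 18 of some colour, so 153 + 1 = 154.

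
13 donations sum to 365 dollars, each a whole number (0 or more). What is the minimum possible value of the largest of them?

29

Some value must be at least ⌈365/13⌉ = 29, since 13 × 28 = 364 < 365.
Taking 12 copies of 28 and 1 copy of 29 gives exactly 365, so 29 is attained.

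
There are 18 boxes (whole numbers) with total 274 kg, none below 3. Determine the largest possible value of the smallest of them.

15

If every one of the 18 were at least 16, the total would be at least 18 × 16 = 288 > 274.
Achievable: 14 of them at 15 and 4 at 16 total 274.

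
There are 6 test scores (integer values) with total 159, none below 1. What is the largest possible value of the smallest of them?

If every one of the 6 were at least 27, the total would be at least 6 × 27 = 162 > 159.
Equality holds with 3 values of 26 and 3 values of 27.

26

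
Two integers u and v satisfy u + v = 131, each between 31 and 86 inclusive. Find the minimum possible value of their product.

uv = u(131 − u) is concave in u, so over [45, 86] it is minimized at an endpoint.
The extreme feasible split is u = 45, v = 86, giving uv = 3870.

3870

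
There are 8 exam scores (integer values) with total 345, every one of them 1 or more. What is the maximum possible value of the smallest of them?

43

The 8 values sum to 345, so their minimum is at most ⌊345/8⌋ = 43.
Equality holds with 7 values of 43 and 1 value of 44.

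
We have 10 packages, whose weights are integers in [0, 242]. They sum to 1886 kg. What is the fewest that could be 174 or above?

3

Each value short of 174 is at most 173, costing at least 242 − 173 = 69 against the maximum total of 2420.
We can afford to lose at most 2420 − 1886 = 534, so at most ⌊534/69⌋ = 7 fall short, and at least 3 are ≥ 174.
Exactly 3 works: 3 values at 242 and 7 at 173 total 1937; lower one of the high values by 51 (still ≥ 174) to hit 1886.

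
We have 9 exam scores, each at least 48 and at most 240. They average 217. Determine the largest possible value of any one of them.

240

Maximizing one value means minimizing the remaining 8.
The total is 9 × 217 = 1953.
The other 8 contribute at least 8 × 48 = 384, leaving at most 1953 − 384 = 1569.
But each score is capped at 240, so the maximum is 240.
Achievable: one at 240 and the other 8 totalling 1713, which fits since 8 × 48 ≤ 1713 ≤ 8 × 240.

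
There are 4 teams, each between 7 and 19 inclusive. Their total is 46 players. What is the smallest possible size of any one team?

Minimizing one value means maximizing the remaining 3.
The other 3 can take up 3 × 19 = 57 ≥ 46 − 7, so one team can sit at its floor of 7.
Achievable: one at 7 and the other 3 totalling 39, which fits since 3 × 7 ≤ 39 ≤ 3 × 19.

7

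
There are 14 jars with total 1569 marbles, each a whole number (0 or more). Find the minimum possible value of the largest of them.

113

Some value must be at least ⌈1569/14⌉ = 113, since 14 × 112 = 1568 < 1569.
Achievable: 1 of them at 113 and 13 at 112 total 1569.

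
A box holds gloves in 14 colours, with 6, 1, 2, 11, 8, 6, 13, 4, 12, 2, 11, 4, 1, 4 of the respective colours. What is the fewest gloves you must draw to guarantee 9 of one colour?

In the worst case you take as many as possible of each colour without reaching 9: 6 + 1 + 2 + 8 + 8 + 6 + 8 + 4 + 8 + 2 + 8 + 4 + 1 + 4 = 70.
The next one must give 9 of some colour, so 70 + 1 = 71.

71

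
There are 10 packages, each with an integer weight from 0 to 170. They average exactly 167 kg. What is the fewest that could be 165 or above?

5

The total is 10 × 167 = 1670.
Each value short of 165 is at most 164, costing at least 170 − 164 = 6 against the maximum total of 1700.
We can afford to lose at most 1700 − 1670 = 30, so at most ⌊30/6⌋ = 5 fall short, and at least 5 are ≥ 165.
Exactly 5 works: 5 values at 170 and 5 at 164 total 1670.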